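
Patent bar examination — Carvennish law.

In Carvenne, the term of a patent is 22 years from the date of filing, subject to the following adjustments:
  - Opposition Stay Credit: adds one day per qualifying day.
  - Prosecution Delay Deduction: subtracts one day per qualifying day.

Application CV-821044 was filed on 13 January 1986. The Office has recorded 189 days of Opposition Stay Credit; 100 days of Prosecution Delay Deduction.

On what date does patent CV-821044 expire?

Base term: filing date + 22 years → 13 January 2008.
Opposition Stay Credit: +189 days → 20 July 2008.
Prosecution Delay Deduction: −100 days → 11 April 2008.

2008-04-11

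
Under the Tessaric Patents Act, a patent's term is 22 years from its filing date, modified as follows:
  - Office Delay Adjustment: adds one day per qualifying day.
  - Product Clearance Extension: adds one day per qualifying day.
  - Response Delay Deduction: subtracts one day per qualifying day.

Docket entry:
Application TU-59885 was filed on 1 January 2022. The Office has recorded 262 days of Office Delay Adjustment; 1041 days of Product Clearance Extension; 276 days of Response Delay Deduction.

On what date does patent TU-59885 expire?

October 24, 2046

Base term: filing date + 22 years → 1 January 2044.
Office Delay Adjustment: +262 days → 19 September 2044.
Product Clearance Extension: +1041 days → 27 July 2047.
Response Delay Deduction: −276 days → 24 October 2046.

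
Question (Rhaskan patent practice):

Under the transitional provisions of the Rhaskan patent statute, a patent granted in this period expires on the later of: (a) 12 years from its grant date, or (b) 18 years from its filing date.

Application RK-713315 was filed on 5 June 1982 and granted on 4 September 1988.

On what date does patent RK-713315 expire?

(a) grant + 12 years → 4 September 2000.
(b) filing + 18 years → 5 June 2000.
Later of the two: 4 September 2000.

2000-09-04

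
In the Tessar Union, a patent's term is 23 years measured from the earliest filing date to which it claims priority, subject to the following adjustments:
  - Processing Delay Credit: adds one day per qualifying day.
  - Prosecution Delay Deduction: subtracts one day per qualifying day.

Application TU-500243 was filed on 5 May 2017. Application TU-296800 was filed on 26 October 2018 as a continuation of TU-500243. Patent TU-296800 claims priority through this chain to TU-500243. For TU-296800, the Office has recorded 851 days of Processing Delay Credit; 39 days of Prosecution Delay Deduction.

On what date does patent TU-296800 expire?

July 26, 2042

Earliest priority filing: 5 May 2017.
Base term: 5 May 2017 + 23 years → 5 May 2040.
Processing Delay Credit: +851 days → 3 September 2042.
Prosecution Delay Deduction: −39 days → 26 July 2042.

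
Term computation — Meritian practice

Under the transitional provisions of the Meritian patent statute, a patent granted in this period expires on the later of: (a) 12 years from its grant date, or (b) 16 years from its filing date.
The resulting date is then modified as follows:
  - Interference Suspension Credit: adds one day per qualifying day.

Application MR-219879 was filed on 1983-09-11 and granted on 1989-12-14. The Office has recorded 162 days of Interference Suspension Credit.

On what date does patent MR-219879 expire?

2002-05-25

(a) grant + 12 years → 14 December 2001.
(b) filing + 16 years → 11 September 1999.
Later of the two: 14 December 2001.
Interference Suspension Credit: +162 days → 25 May 2002.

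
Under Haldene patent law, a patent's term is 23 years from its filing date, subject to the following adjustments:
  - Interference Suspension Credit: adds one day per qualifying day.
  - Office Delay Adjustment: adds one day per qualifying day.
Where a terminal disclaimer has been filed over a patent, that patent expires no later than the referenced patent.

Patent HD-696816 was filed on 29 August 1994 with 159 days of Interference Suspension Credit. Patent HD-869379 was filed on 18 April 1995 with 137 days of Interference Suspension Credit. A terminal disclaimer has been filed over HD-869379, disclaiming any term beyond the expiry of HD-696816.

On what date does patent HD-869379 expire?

2018-02-04

Natural term of HD-869379:
  Base: filing + 23 years → 18 April 2018.
  Interference Suspension Credit: +137 days → 2 September 2018.
Expiry of referenced patent HD-696816:
  Base: filing + 23 years → 29 August 2017.
  Interference Suspension Credit: +159 days → 4 February 2018.
Terminal disclaimer: HD-869379 expires on the earlier of 2 September 2018 and 4 February 2018.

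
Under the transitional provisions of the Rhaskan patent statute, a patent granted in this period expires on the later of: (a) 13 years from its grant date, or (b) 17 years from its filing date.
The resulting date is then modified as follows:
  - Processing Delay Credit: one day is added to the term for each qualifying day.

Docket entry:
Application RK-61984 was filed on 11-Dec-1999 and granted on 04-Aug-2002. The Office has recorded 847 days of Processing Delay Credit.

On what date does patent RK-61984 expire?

(a) grant + 13 years → 4 August 2015.
(b) filing + 17 years → 11 December 2016.
Later of the two: 11 December 2016.
Processing Delay Credit: +847 days → 7 April 2019.

April 7, 2019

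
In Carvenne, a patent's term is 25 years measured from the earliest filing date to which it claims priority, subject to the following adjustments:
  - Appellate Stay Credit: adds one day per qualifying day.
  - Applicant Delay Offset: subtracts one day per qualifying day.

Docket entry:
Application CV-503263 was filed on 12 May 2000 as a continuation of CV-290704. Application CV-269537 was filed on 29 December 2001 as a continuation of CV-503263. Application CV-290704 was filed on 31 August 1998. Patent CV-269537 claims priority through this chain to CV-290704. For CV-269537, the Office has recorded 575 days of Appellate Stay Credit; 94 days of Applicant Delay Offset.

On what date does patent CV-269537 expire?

December 24, 2024

Earliest priority filing: 31 August 1998.
Base term: 31 August 1998 + 25 years → 31 August 2023.
Appellate Stay Credit: +575 days → 28 March 2025.
Applicant Delay Offset: −94 days → 24 December 2024.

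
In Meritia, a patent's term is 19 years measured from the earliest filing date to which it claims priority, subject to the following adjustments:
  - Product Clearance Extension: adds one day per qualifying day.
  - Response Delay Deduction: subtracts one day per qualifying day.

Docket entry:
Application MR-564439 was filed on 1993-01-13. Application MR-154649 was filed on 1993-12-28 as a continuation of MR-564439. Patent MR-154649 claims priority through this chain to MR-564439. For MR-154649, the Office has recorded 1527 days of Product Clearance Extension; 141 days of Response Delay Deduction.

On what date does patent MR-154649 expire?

2015-10-30

Earliest priority filing: 13 January 1993.
Base term: 13 January 1993 + 19 years → 13 January 2012.
Product Clearance Extension: +1527 days → 19 March 2016.
Response Delay Deduction: −141 days → 30 October 2015.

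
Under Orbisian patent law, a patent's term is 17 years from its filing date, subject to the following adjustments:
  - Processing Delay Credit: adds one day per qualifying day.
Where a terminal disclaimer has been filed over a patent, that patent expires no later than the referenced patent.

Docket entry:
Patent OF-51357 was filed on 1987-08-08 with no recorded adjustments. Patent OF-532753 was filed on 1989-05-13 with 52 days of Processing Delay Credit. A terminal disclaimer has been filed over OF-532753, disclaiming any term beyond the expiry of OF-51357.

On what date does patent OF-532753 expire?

Natural term of OF-532753:
  Base: filing + 17 years → 13 May 2006.
  Processing Delay Credit: +52 days → 4 July 2006.
Expiry of referenced patent OF-51357:
  Base: filing + 17 years → 8 August 2004.
Terminal disclaimer: OF-532753 expires on the earlier of 4 July 2006 and 8 August 2004.

2004-08-08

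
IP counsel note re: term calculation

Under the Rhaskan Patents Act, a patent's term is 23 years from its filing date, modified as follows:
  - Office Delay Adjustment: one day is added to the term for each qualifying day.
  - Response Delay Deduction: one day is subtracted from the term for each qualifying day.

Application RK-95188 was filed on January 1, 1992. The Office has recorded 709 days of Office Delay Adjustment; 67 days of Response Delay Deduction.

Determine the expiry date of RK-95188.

Base term: filing date + 23 years → 1 January 2015.
Office Delay Adjustment: +709 days → 10 December 2016.
Response Delay Deduction: −67 days → 4 October 2016.

2016-10-04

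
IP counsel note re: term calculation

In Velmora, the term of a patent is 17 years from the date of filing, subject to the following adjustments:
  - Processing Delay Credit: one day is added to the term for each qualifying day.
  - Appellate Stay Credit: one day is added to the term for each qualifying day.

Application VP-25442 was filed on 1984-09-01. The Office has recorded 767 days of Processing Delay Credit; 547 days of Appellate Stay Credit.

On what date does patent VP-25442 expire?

2005-04-07

Base term: filing date + 17 years → 1 September 2001.
Processing Delay Credit: +767 days → 8 October 2003.
Appellate Stay Credit: +547 days → 7 April 2005.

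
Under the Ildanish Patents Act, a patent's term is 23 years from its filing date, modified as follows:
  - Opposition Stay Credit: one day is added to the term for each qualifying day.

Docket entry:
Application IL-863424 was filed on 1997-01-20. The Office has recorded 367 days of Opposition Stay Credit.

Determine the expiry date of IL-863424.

Base term: filing date + 23 years → 20 January 2020.
Opposition Stay Credit: +367 days → 21 January 2021.

2021-01-21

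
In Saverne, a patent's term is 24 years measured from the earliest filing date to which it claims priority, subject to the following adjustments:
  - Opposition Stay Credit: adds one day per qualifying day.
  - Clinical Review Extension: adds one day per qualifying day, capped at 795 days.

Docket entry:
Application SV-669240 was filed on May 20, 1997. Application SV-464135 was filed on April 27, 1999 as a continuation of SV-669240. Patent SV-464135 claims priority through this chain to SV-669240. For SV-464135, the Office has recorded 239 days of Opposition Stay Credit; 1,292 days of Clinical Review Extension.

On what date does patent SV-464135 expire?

Earliest priority filing: 20 May 1997.
Base term: 20 May 1997 + 24 years → 20 May 2021.
Opposition Stay Credit: +239 days → 14 January 2022.
Clinical Review Extension: 1292 days claimed exceeds the 795-day cap, so +795 days → 19 March 2024.

2024-03-19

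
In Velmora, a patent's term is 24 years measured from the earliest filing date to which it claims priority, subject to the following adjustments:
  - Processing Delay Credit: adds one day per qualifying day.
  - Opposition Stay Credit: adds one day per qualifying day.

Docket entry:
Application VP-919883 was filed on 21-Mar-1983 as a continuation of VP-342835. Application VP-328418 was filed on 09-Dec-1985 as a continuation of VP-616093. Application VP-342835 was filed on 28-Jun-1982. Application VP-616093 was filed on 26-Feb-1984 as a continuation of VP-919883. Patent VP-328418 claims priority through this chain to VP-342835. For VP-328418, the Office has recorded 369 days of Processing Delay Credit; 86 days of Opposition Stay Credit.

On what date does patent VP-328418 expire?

September 26, 2007

Earliest priority filing: 28 June 1982.
Base term: 28 June 1982 + 24 years → 28 June 2006.
Processing Delay Credit: +369 days → 2 July 2007.
Opposition Stay Credit: +86 days → 26 September 2007.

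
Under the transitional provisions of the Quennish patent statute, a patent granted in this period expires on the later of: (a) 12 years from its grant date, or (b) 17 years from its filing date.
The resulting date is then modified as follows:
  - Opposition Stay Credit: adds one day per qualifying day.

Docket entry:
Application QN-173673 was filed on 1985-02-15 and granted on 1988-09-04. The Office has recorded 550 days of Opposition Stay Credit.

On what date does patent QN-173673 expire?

2003-08-19

(a) grant + 12 years → 4 September 2000.
(b) filing + 17 years → 15 February 2002.
Later of the two: 15 February 2002.
Opposition Stay Credit: +550 days → 19 August 2003.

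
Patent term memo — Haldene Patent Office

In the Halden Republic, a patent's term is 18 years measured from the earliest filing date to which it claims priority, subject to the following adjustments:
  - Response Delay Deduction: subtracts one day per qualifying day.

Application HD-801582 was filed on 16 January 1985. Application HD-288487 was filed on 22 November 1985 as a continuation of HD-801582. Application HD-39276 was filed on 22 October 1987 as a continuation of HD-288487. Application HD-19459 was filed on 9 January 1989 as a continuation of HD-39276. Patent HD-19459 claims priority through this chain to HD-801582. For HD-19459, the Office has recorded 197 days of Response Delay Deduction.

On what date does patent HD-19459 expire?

July 3, 2002

Earliest priority filing: 16 January 1985.
Base term: 16 January 1985 + 18 years → 16 January 2003.
Response Delay Deduction: −197 days → 3 July 2002.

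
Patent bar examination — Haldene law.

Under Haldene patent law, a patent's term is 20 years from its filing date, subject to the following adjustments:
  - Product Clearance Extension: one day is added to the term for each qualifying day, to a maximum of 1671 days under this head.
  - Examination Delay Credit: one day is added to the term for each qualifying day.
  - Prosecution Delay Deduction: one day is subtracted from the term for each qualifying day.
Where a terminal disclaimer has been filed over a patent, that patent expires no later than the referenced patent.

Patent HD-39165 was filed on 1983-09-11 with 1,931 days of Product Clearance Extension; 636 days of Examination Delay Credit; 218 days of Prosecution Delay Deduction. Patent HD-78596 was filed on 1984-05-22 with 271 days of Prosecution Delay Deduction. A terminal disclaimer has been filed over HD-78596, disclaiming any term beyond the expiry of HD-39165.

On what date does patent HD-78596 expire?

August 25, 2003

Natural term of HD-78596:
  Base: filing + 20 years → 22 May 2004.
  Prosecution Delay Deduction: −271 days → 25 August 2003.
Expiry of referenced patent HD-39165:
  Base: filing + 20 years → 11 September 2003.
  Product Clearance Extension: 1931 days claimed exceeds the 1671-day cap, so +1671 days → 8 April 2008.
  Examination Delay Credit: +636 days → 4 January 2010.
  Prosecution Delay Deduction: −218 days → 31 May 2009.
Terminal disclaimer: HD-78596 expires on the earlier of 25 August 2003 and 31 May 2009.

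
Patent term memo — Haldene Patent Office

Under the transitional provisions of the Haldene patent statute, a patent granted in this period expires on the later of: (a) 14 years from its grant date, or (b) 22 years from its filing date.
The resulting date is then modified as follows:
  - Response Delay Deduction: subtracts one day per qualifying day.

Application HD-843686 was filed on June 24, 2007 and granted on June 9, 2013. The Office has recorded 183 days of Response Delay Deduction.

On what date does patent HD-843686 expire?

2028-12-23

(a) grant + 14 years → 9 June 2027.
(b) filing + 22 years → 24 June 2029.
Later of the two: 24 June 2029.
Response Delay Deduction: −183 days → 23 December 2028.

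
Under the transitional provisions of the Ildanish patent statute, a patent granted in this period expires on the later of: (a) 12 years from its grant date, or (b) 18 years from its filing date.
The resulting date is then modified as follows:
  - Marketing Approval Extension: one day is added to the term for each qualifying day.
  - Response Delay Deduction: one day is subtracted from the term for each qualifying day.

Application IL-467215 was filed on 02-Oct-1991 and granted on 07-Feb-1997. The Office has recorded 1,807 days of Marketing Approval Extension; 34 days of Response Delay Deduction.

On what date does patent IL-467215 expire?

August 10, 2014

(a) grant + 12 years → 7 February 2009.
(b) filing + 18 years → 2 October 2009.
Later of the two: 2 October 2009.
Marketing Approval Extension: +1807 days → 13 September 2014.
Response Delay Deduction: −34 days → 10 August 2014.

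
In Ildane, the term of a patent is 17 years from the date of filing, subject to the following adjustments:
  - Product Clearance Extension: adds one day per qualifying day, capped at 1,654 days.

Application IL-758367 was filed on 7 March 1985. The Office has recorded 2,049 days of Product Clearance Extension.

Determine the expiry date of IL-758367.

Base term: filing date + 17 years → 7 March 2002.
Product Clearance Extension: 2049 days claimed exceeds the 1654-day cap, so +1654 days → 16 September 2006.

2006-09-16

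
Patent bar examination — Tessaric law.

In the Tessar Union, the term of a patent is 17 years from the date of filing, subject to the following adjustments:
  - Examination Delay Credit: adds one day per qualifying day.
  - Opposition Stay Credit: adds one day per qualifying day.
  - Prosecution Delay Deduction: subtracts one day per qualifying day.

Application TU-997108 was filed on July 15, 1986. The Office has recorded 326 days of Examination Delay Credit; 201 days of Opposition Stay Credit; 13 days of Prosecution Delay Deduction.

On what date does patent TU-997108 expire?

December 10, 2004

Base term: filing date + 17 years → 15 July 2003.
Examination Delay Credit: +326 days → 5 June 2004.
Opposition Stay Credit: +201 days → 23 December 2004.
Prosecution Delay Deduction: −13 days → 10 December 2004.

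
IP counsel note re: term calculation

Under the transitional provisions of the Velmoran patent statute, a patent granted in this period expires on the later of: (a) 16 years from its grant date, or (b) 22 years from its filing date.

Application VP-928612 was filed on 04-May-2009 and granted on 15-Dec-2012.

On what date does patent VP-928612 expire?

(a) grant + 16 years → 15 December 2028.
(b) filing + 22 years → 4 May 2031.
Later of the two: 4 May 2031.

2031-05-04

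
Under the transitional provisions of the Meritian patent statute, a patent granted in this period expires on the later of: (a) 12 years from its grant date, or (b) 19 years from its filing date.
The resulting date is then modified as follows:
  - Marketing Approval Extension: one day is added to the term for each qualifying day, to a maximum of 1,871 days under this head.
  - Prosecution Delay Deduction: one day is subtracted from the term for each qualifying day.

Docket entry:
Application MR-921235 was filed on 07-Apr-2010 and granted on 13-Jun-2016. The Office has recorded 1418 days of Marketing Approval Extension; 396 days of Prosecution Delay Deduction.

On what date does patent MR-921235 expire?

(a) grant + 12 years → 13 June 2028.
(b) filing + 19 years → 7 April 2029.
Later of the two: 7 April 2029.
Marketing Approval Extension: 1418 days (within the 1871-day cap) → +1418 days → 23 February 2033.
Prosecution Delay Deduction: −396 days → 24 January 2032.

January 24, 2032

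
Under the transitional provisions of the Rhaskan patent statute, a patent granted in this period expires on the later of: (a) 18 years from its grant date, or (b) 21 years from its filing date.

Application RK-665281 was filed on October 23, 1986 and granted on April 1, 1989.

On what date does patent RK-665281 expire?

(a) grant + 18 years → 1 April 2007.
(b) filing + 21 years → 23 October 2007.
Later of the two: 23 October 2007.

2007-10-23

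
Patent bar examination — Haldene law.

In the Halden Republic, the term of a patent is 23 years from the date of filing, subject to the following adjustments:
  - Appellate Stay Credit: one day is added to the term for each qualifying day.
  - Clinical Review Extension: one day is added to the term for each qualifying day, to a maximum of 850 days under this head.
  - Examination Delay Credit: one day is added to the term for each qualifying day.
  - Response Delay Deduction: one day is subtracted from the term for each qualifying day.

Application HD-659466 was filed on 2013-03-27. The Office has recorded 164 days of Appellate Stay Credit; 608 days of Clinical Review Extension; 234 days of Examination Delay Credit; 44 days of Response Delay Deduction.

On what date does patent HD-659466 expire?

Base term: filing date + 23 years → 27 March 2036.
Appellate Stay Credit: +164 days → 7 September 2036.
Clinical Review Extension: 608 days (within the 850-day cap) → +608 days → 8 May 2038.
Examination Delay Credit: +234 days → 28 December 2038.
Response Delay Deduction: −44 days → 14 November 2038.

November 14, 2038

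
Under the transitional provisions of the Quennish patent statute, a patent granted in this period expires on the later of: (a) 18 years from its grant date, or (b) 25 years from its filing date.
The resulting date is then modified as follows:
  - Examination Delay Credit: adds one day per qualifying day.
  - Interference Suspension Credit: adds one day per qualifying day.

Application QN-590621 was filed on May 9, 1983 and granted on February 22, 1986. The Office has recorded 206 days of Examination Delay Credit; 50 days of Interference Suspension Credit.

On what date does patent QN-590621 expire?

(a) grant + 18 years → 22 February 2004.
(b) filing + 25 years → 9 May 2008.
Later of the two: 9 May 2008.
Examination Delay Credit: +206 days → 1 December 2008.
Interference Suspension Credit: +50 days → 20 January 2009.

January 20, 2009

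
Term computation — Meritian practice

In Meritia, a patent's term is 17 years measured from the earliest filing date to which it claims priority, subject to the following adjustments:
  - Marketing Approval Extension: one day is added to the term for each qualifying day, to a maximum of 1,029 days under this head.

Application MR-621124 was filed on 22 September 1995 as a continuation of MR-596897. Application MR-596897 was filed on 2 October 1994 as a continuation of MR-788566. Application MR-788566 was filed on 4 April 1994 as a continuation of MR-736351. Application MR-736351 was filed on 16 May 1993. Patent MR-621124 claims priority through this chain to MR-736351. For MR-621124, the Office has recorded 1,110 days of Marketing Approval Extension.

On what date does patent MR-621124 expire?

2013-03-10

Earliest priority filing: 16 May 1993.
Base term: 16 May 1993 + 17 years → 16 May 2010.
Marketing Approval Extension: 1110 days claimed exceeds the 1029-day cap, so +1029 days → 10 March 2013.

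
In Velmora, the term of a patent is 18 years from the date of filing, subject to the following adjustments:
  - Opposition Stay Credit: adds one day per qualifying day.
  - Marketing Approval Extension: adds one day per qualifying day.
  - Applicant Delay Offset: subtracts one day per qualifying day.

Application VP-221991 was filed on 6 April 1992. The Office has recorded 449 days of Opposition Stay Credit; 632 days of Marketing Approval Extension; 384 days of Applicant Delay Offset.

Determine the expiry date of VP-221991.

2012-03-03

Base term: filing date + 18 years → 6 April 2010.
Opposition Stay Credit: +449 days → 29 June 2011.
Marketing Approval Extension: +632 days → 22 March 2013.
Applicant Delay Offset: −384 days → 3 March 2012.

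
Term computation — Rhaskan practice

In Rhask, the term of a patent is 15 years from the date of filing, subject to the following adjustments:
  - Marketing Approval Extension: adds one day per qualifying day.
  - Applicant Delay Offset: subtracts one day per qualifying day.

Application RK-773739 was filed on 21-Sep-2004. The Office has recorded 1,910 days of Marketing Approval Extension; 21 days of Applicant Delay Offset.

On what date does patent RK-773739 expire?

2024-11-22

Base term: filing date + 15 years → 21 September 2019.
Marketing Approval Extension: +1910 days → 13 December 2024.
Applicant Delay Offset: −21 days → 22 November 2024.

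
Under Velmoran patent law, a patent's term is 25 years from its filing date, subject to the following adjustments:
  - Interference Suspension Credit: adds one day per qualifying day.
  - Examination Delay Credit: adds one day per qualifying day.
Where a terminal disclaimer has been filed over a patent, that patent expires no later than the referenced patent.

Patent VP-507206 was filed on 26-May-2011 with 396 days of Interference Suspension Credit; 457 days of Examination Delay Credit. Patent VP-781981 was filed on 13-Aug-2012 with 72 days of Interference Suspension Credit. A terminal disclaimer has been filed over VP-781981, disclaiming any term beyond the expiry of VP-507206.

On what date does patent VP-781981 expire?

2037-10-24

Natural term of VP-781981:
  Base: filing + 25 years → 13 August 2037.
  Interference Suspension Credit: +72 days → 24 October 2037.
Expiry of referenced patent VP-507206:
  Base: filing + 25 years → 26 May 2036.
  Interference Suspension Credit: +396 days → 26 June 2037.
  Examination Delay Credit: +457 days → 26 September 2038.
Terminal disclaimer: VP-781981 expires on the earlier of 24 October 2037 and 26 September 2038.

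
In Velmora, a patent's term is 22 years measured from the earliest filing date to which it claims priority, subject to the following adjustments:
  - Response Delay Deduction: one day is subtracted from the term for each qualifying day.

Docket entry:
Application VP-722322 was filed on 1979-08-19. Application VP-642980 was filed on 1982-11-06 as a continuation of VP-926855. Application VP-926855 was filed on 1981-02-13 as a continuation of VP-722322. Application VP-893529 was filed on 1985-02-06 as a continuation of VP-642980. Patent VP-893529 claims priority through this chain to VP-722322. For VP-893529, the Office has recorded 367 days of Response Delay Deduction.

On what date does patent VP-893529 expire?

2000-08-17

Earliest priority filing: 19 August 1979.
Base term: 19 August 1979 + 22 years → 19 August 2001.
Response Delay Deduction: −367 days → 17 August 2000.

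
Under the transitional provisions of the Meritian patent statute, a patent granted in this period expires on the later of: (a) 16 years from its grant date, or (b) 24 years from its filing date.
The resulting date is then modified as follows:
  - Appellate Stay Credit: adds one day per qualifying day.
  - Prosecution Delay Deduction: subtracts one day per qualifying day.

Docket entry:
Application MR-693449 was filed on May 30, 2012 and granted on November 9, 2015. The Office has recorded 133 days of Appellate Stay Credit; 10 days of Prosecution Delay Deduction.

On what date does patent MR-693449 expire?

2036-09-30

(a) grant + 16 years → 9 November 2031.
(b) filing + 24 years → 30 May 2036.
Later of the two: 30 May 2036.
Appellate Stay Credit: +133 days → 10 October 2036.
Prosecution Delay Deduction: −10 days → 30 September 2036.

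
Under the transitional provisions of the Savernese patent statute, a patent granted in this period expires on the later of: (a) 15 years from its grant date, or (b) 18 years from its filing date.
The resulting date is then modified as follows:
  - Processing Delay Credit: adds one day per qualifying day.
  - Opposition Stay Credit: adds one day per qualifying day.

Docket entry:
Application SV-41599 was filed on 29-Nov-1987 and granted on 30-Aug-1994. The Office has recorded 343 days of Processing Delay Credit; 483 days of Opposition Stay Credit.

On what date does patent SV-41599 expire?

(a) grant + 15 years → 30 August 2009.
(b) filing + 18 years → 29 November 2005.
Later of the two: 30 August 2009.
Processing Delay Credit: +343 days → 8 August 2010.
Opposition Stay Credit: +483 days → 4 December 2011.

December 4, 2011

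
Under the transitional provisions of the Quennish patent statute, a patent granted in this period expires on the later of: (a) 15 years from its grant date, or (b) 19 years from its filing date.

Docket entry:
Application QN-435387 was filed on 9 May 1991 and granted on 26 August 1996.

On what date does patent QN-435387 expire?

August 26, 2011

(a) grant + 15 years → 26 August 2011.
(b) filing + 19 years → 9 May 2010.
Later of the two: 26 August 2011.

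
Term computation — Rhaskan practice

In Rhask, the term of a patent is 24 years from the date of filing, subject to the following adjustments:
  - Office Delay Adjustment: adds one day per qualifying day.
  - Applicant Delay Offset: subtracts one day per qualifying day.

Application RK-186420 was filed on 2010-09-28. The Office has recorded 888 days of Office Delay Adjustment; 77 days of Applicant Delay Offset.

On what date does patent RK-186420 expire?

2036-12-17

Base term: filing date + 24 years → 28 September 2034.
Office Delay Adjustment: +888 days → 4 March 2037.
Applicant Delay Offset: −77 days → 17 December 2036.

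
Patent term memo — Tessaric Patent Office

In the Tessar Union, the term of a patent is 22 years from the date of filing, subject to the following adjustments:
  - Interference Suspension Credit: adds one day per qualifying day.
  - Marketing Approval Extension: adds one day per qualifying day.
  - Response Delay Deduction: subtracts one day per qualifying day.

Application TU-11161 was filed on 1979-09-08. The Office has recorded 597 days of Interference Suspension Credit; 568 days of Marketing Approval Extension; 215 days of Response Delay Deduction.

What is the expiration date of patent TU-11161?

2004-04-15

Base term: filing date + 22 years → 8 September 2001.
Interference Suspension Credit: +597 days → 28 April 2003.
Marketing Approval Extension: +568 days → 16 November 2004.
Response Delay Deduction: −215 days → 15 April 2004.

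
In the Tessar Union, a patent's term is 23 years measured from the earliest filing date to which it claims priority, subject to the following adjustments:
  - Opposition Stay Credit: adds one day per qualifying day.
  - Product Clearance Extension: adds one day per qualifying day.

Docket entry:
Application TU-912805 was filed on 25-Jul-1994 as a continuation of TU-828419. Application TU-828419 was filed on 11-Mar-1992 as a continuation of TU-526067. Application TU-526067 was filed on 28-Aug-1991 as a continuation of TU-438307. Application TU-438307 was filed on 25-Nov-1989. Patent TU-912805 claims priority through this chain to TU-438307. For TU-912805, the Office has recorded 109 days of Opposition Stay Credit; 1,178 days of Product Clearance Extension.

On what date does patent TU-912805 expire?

Earliest priority filing: 25 November 1989.
Base term: 25 November 1989 + 23 years → 25 November 2012.
Opposition Stay Credit: +109 days → 14 March 2013.
Product Clearance Extension: +1178 days → 4 June 2016.

June 4, 2016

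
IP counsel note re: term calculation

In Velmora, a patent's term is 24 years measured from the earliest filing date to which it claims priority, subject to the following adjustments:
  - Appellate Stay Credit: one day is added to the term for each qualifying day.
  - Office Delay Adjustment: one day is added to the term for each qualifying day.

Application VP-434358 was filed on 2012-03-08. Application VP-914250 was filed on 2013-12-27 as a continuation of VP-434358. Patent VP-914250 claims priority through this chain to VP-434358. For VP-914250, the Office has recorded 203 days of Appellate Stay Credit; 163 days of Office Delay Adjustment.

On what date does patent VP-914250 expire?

Earliest priority filing: 8 March 2012.
Base term: 8 March 2012 + 24 years → 8 March 2036.
Appellate Stay Credit: +203 days → 27 September 2036.
Office Delay Adjustment: +163 days → 9 March 2037.

March 9, 2037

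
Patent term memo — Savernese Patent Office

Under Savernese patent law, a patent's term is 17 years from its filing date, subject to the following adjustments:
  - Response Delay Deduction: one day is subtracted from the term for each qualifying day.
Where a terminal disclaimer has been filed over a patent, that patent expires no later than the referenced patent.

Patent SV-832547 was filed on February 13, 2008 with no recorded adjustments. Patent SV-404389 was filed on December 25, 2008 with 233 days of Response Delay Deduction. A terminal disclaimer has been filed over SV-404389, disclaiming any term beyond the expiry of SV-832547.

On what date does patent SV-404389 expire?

February 13, 2025

Natural term of SV-404389:
  Base: filing + 17 years → 25 December 2025.
  Response Delay Deduction: −233 days → 6 May 2025.
Expiry of referenced patent SV-832547:
  Base: filing + 17 years → 13 February 2025.
Terminal disclaimer: SV-404389 expires on the earlier of 6 May 2025 and 13 February 2025.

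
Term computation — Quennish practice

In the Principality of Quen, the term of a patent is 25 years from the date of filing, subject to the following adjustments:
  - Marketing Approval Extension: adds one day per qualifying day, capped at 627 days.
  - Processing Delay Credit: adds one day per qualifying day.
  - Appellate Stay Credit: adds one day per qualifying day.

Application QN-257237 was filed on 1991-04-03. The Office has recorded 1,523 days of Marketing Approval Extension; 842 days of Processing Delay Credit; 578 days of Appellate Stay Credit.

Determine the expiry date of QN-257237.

Base term: filing date + 25 years → 3 April 2016.
Marketing Approval Extension: 1523 days claimed exceeds the 627-day cap, so +627 days → 21 December 2017.
Processing Delay Credit: +842 days → 11 April 2020.
Appellate Stay Credit: +578 days → 10 November 2021.

November 10, 2021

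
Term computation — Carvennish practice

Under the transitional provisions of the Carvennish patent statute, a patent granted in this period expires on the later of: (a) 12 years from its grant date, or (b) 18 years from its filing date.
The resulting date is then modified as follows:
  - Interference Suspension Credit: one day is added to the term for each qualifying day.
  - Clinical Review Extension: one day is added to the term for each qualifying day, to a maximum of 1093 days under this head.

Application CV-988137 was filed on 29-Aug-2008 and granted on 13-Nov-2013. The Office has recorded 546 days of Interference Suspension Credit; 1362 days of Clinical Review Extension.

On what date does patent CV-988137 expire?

February 23, 2031

(a) grant + 12 years → 13 November 2025.
(b) filing + 18 years → 29 August 2026.
Later of the two: 29 August 2026.
Interference Suspension Credit: +546 days → 26 February 2028.
Clinical Review Extension: 1362 days claimed exceeds the 1093-day cap, so +1093 days → 23 February 2031.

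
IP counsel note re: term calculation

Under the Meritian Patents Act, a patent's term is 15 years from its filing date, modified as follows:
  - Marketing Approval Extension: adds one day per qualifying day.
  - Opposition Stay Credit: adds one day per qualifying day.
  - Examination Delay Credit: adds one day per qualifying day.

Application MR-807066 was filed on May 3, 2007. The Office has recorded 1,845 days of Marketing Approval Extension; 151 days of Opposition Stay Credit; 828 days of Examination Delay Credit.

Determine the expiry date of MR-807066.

Base term: filing date + 15 years → 3 May 2022.
Marketing Approval Extension: +1845 days → 22 May 2027.
Opposition Stay Credit: +151 days → 20 October 2027.
Examination Delay Credit: +828 days → 25 January 2030.

January 25, 2030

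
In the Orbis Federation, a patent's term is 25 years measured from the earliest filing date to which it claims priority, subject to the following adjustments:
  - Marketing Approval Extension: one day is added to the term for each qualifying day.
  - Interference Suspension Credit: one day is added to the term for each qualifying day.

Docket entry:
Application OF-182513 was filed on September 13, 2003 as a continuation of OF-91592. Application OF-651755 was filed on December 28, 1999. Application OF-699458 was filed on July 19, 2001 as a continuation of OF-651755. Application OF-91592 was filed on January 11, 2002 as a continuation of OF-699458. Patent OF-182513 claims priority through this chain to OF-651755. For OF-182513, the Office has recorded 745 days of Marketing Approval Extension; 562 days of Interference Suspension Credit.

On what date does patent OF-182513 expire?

Earliest priority filing: 28 December 1999.
Base term: 28 December 1999 + 25 years → 28 December 2024.
Marketing Approval Extension: +745 days → 12 January 2027.
Interference Suspension Credit: +562 days → 27 July 2028.

2028-07-27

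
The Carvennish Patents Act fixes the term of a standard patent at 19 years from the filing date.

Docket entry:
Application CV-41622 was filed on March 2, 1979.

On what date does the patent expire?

March 2, 1998

Filing date + 19 years → 2 March 1998.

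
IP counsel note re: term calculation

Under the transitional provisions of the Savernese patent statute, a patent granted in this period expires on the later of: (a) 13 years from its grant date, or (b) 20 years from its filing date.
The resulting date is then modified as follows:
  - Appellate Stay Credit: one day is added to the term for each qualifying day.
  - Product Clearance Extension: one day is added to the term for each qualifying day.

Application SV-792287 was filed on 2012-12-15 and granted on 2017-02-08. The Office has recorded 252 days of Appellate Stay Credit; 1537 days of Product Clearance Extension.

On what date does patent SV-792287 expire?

November 8, 2037

(a) grant + 13 years → 8 February 2030.
(b) filing + 20 years → 15 December 2032.
Later of the two: 15 December 2032.
Appellate Stay Credit: +252 days → 24 August 2033.
Product Clearance Extension: +1537 days → 8 November 2037.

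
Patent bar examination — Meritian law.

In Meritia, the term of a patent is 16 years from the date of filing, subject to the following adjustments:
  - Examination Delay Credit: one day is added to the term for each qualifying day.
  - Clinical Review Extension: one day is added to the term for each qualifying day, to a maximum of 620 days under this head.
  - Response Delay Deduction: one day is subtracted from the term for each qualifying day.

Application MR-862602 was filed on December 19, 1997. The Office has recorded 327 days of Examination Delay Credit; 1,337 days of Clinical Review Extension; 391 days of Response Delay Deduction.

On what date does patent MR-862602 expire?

June 28, 2015

Base term: filing date + 16 years → 19 December 2013.
Examination Delay Credit: +327 days → 11 November 2014.
Clinical Review Extension: 1337 days claimed exceeds the 620-day cap, so +620 days → 23 July 2016.
Response Delay Deduction: −391 days → 28 June 2015.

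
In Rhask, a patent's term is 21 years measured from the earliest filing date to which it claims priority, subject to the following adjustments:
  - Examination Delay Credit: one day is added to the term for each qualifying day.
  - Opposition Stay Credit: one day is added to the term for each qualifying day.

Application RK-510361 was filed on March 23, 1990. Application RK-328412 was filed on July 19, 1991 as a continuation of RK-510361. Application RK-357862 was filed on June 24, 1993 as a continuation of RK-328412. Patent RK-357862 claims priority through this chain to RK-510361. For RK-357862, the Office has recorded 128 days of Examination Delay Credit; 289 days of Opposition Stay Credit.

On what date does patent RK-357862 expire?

Earliest priority filing: 23 March 1990.
Base term: 23 March 1990 + 21 years → 23 March 2011.
Examination Delay Credit: +128 days → 29 July 2011.
Opposition Stay Credit: +289 days → 13 May 2012.

May 13, 2012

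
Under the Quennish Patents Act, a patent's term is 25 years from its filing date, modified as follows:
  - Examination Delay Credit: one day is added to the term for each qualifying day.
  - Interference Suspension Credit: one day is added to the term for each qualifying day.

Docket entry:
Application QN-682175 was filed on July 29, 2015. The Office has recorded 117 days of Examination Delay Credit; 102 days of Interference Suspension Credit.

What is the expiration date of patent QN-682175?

Base term: filing date + 25 years → 29 July 2040.
Examination Delay Credit: +117 days → 23 November 2040.
Interference Suspension Credit: +102 days → 5 March 2041.

2041-03-05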